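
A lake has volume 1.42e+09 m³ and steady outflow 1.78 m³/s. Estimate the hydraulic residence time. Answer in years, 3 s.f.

25.3 yr

Q = 1.78 m³/s × 3.156e+07 s/yr = 5.617e+07 m³/yr.
Hydraulic residence time τ = V/Q = 1.42e+09/5.617e+07 = 25.28 yr.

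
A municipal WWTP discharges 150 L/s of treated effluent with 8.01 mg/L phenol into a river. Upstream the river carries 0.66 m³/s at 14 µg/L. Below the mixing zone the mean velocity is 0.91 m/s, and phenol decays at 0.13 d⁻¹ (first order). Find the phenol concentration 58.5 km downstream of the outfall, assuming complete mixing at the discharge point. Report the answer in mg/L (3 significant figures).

150 L/s = 0.15 m³/s.
14 µg/L = 0.014 mg/L.
After complete mixing, C₀ = (0.15·8.01 + 0.66·0.014) / 0.81 = 1.495 mg/L.
Travel time t = 5.85e+04 m / 0.91 m/s = 6.429e+04 s = 0.744 d.
C = 1.495·exp(−0.13·0.744) = 1.495·0.9078 = 1.357 mg/L.

1.36 mg/L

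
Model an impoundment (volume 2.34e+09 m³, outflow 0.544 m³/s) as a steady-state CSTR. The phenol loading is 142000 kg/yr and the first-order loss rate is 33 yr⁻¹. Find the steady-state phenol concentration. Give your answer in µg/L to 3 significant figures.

1.84 µg/L

Outflow Q = 0.544 m³/s × 3.156e+07 s/yr = 1.717e+07 m³/yr.
Steady-state CSTR mass balance: W = Q·C + k·V·C, so C = W/(Q + kV).
Q + kV = 1.717e+07 + 33·2.34e+09 = 7.724e+10 m³/yr.
C = 142000/7.724e+10 = 1.838e-06 kg/m³ = 0.001838 mg/L = 1.838 µg/L.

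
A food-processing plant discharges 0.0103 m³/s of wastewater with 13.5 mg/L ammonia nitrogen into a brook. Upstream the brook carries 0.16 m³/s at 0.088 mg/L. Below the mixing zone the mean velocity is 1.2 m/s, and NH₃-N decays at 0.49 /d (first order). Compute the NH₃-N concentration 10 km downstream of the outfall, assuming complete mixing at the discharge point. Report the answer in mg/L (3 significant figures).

After complete mixing, C₀ = (0.0103·13.5 + 0.16·0.088) / 0.1703 = 0.8992 mg/L.
Travel time t = 1e+04 m / 1.2 m/s = 8333 s = 0.09645 d.
C = 0.8992·exp(−0.49·0.09645) = 0.8992·0.9538 = 0.8577 mg/L.

0.858 mg/L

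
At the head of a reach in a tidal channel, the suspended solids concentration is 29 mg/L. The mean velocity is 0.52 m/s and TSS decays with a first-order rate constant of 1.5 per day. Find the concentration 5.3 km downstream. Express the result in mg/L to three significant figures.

Travel time t = 5.3 km / 0.52 m/s = 5300/0.52 = 1.019e+04 s = 0.118 d.
First-order decay: C = 29·exp(−1.5·0.118) = 29·0.8378 = 24.3 mg/L.

24.3 mg/L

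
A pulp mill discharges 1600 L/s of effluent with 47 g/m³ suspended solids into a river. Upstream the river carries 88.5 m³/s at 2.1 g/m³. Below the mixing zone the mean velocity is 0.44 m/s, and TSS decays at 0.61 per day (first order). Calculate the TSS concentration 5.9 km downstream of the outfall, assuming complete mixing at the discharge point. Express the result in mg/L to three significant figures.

2.64 mg/L

1600 L/s = 1.6 m³/s.
After complete mixing, C₀ = (1.6·47 + 88.5·2.1) / 90.1 = 2.897 mg/L.
Travel time t = 5900 m / 0.44 m/s = 1.341e+04 s = 0.1552 d.
C = 2.897·exp(−0.61·0.1552) = 2.897·0.9097 = 2.636 mg/L.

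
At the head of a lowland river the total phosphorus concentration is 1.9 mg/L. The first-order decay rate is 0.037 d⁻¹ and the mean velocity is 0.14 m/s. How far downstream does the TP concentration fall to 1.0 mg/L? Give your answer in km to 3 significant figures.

From C = C₀·e^(−kt), t = ln(C₀/C)/k = ln(1.9/1.0)/0.037 = 0.6419/0.037 = 17.35 d.
Distance = v·t = 0.14 m/s × 1.499e+06 s = 2.098e+05 m = 209.8 km.

210 km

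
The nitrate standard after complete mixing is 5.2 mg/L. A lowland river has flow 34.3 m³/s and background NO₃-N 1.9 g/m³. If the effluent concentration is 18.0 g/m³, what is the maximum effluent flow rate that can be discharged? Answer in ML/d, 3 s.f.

Mass balance at complete mixing: C_std·(Q_w + Q_r) = Q_w·C_e + Q_r·C_b.
Rearranging, Q_w = Q_r·(C_std − C_b)/(C_e − C_std) = 34.3·(5.2 − 1.9) / (18 − 5.2) = 8.843 m³/s.
= 764 ML/d.

764 ML/d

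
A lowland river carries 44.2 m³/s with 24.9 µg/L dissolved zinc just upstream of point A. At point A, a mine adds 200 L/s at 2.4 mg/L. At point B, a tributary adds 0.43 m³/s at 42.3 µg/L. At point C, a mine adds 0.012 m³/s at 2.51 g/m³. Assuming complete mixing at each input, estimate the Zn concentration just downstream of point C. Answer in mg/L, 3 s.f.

24.9 µg/L = 0.0249 mg/L.
200 L/s = 0.2 m³/s.
After input A: C = (44.2·0.0249 + 0.2·2.4) / 44.4 = 0.0356 mg/L.
42.3 µg/L = 0.0423 mg/L.
After input B: C = (44.4·0.0356 + 0.43·0.0423) / 44.83 = 0.03566 mg/L.
After input C: C = (44.83·0.03566 + 0.012·2.51) / 44.84 = 0.03633 mg/L.

0.0363 mg/L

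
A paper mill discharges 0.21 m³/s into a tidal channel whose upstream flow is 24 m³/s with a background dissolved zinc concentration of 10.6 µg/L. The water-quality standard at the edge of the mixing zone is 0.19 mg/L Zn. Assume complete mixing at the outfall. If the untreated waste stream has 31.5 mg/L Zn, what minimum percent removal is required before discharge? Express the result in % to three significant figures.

34.3 %

10.6 µg/L = 0.0106 mg/L.
Mass balance: 0.19·24.21 = 0.21·Cₑ + 24·0.0106.
Cₑ = (4.6 − 0.2544) / 0.21 = 20.69 mg/L.
Required removal = 1 − 20.69/31.5 = 34.31 %.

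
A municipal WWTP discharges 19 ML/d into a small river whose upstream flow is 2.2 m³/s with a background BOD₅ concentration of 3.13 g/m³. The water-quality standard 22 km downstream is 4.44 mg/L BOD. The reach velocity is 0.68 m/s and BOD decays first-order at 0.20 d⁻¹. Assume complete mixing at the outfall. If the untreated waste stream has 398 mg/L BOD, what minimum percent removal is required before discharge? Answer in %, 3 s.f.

94.6 %

19 ML/d = 0.2199 m³/s.
Travel time to the compliance point: t = 2.2e+04/0.68 = 3.235e+04 s = 0.3745 d; decay factor exp(−0.20·0.3745) = 0.9278.
So the concentration just after mixing may be at most 4.44/0.9278 = 4.785 mg/L.
Mass balance: 4.785·2.42 = 0.2199·Cₑ + 2.2·3.13.
Cₑ = (11.58 − 6.886) / 0.2199 = 21.35 mg/L.
Required removal = 1 − 21.35/398 = 94.64 %.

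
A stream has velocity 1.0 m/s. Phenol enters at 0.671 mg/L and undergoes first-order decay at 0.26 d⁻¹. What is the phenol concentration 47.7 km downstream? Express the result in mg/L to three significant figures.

0.581 mg/L

Travel time t = 47.7 km / 1.0 m/s = 4.77e+04/1.0 = 4.77e+04 s = 0.5521 d.
First-order decay: C = 0.671·exp(−0.26·0.5521) = 0.671·0.8663 = 0.5813 mg/L.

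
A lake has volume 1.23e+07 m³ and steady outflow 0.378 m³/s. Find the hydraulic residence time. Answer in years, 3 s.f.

Q = 0.378 m³/s × 3.156e+07 s/yr = 1.193e+07 m³/yr.
Hydraulic residence time τ = V/Q = 1.23e+07/1.193e+07 = 1.031 yr.

1.03 yr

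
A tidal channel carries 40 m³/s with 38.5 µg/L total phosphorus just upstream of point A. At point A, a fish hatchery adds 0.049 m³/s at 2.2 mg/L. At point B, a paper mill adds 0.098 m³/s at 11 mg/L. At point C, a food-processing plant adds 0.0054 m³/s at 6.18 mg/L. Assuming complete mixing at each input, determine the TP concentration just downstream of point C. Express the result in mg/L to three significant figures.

38.5 µg/L = 0.0385 mg/L.
After input A: C = (40·0.0385 + 0.049·2.2) / 40.05 = 0.04114 mg/L.
After input B: C = (40.05·0.04114 + 0.098·11) / 40.15 = 0.0679 mg/L.
After input C: C = (40.15·0.0679 + 0.0054·6.18) / 40.15 = 0.06872 mg/L.

0.0687 mg/L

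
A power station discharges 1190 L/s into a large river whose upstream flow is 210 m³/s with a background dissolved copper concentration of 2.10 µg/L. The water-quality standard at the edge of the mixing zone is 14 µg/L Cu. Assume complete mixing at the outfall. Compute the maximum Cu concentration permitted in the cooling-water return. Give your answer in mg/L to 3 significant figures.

1190 L/s = 1.19 m³/s.
2.10 µg/L = 0.0021 mg/L.
14 µg/L = 0.014 mg/L.
Mass balance: 0.014·211.2 = 1.19·Cₑ + 210·0.0021.
Cₑ = (2.957 − 0.441) / 1.19 = 2.114 mg/L.

2.11 mg/L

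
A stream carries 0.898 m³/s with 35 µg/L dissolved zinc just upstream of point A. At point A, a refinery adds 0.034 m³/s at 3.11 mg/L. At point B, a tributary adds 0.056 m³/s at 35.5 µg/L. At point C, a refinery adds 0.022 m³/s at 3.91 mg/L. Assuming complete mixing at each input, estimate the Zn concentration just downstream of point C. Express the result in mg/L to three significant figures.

0.223 mg/L

35 µg/L = 0.035 mg/L.
After input A: C = (0.898·0.035 + 0.034·3.11) / 0.932 = 0.1472 mg/L.
35.5 µg/L = 0.0355 mg/L.
After input B: C = (0.932·0.1472 + 0.056·0.0355) / 0.988 = 0.1408 mg/L.
After input C: C = (0.988·0.1408 + 0.022·3.91) / 1.01 = 0.2229 mg/L.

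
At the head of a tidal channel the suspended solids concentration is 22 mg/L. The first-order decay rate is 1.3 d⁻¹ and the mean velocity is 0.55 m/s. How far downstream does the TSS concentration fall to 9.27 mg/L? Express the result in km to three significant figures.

From C = C₀·e^(−kt), t = ln(C₀/C)/k = ln(22/9.27)/1.3 = 0.8643/1.3 = 0.6648 d.
Distance = v·t = 0.55 m/s × 5.744e+04 s = 3.159e+04 m = 31.59 km.

31.6 km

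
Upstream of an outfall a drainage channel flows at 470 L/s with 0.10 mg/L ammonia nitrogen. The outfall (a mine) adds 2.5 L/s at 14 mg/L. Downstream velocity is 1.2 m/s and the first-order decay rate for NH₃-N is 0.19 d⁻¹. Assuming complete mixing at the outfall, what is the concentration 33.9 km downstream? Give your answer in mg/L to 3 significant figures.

2.5 L/s = 0.0025 m³/s.
470 L/s = 0.47 m³/s.
After complete mixing, C₀ = (0.0025·14 + 0.47·0.1) / 0.4725 = 0.1735 mg/L.
Travel time t = 3.39e+04 m / 1.2 m/s = 2.825e+04 s = 0.327 d.
C = 0.1735·exp(−0.19·0.327) = 0.1735·0.9398 = 0.1631 mg/L.

0.163 mg/L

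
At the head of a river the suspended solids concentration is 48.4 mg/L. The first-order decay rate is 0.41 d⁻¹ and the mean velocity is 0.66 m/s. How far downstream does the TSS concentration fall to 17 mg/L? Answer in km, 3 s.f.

From C = C₀·e^(−kt), t = ln(C₀/C)/k = ln(48.4/17)/0.41 = 1.046/0.41 = 2.552 d.
Distance = v·t = 0.66 m/s × 2.205e+05 s = 1.455e+05 m = 145.5 km.

146 km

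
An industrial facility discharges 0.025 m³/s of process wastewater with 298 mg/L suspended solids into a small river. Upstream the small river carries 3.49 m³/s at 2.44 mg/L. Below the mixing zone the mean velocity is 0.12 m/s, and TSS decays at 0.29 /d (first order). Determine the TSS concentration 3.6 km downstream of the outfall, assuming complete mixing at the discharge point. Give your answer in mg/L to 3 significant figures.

4.11 mg/L

After complete mixing, C₀ = (0.025·298 + 3.49·2.44) / 3.515 = 4.542 mg/L.
Travel time t = 3600 m / 0.12 m/s = 3e+04 s = 0.3472 d.
C = 4.542·exp(−0.29·0.3472) = 4.542·0.9042 = 4.107 mg/L.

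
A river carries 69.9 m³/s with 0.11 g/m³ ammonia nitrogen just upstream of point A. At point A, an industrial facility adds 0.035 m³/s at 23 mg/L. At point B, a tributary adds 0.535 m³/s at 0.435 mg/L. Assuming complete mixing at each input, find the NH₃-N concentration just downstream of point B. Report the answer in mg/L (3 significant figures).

After input A: C = (69.9·0.11 + 0.035·23) / 69.94 = 0.1215 mg/L.
After input B: C = (69.94·0.1215 + 0.535·0.435) / 70.47 = 0.1238 mg/L.

0.124 mg/L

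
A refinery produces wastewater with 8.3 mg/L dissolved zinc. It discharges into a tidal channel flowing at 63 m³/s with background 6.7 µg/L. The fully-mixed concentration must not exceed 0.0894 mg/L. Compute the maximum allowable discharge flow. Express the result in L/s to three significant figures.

6.7 µg/L = 0.0067 mg/L.
Mass balance at complete mixing: C_std·(Q_w + Q_r) = Q_w·C_e + Q_r·C_b.
Rearranging, Q_w = Q_r·(C_std − C_b)/(C_e − C_std) = 63·(0.0894 − 0.0067) / (8.3 − 0.0894) = 0.6346 m³/s.
= 634.6 L/s.

635 L/s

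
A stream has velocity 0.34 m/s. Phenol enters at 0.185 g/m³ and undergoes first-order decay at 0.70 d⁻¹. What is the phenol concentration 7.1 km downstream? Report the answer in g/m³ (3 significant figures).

Travel time t = 7.1 km / 0.34 m/s = 7100/0.34 = 2.088e+04 s = 0.2417 d.
First-order decay: C = 0.185·exp(−0.70·0.2417) = 0.185·0.8444 = 0.1562 g/m³.

0.156 g/m³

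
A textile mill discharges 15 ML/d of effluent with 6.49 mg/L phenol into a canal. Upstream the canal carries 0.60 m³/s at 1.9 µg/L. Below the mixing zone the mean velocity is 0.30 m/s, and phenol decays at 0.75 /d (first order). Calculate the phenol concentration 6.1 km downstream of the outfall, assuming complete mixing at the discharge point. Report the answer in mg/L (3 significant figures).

15 ML/d = 0.1736 m³/s.
1.9 µg/L = 0.0019 mg/L.
After complete mixing, C₀ = (0.1736·6.49 + 0.6·0.0019) / 0.7736 = 1.458 mg/L.
Travel time t = 6100 m / 0.30 m/s = 2.033e+04 s = 0.2353 d.
C = 1.458·exp(−0.75·0.2353) = 1.458·0.8382 = 1.222 mg/L.

1.22 mg/L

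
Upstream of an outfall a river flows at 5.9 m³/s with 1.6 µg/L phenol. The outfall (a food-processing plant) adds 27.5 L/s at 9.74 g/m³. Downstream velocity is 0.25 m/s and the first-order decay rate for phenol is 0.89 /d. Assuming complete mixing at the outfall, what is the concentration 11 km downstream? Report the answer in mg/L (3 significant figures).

0.0297 mg/L

27.5 L/s = 0.0275 m³/s.
1.6 µg/L = 0.0016 mg/L.
After complete mixing, C₀ = (0.0275·9.74 + 5.9·0.0016) / 5.928 = 0.04678 mg/L.
Travel time t = 1.1e+04 m / 0.25 m/s = 4.4e+04 s = 0.5093 d.
C = 0.04678·exp(−0.89·0.5093) = 0.04678·0.6356 = 0.02973 mg/L.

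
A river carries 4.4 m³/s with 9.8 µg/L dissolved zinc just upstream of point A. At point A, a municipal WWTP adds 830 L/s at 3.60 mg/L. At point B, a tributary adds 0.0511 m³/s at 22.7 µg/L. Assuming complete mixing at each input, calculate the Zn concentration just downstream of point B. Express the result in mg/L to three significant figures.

9.8 µg/L = 0.0098 mg/L.
830 L/s = 0.83 m³/s.
After input A: C = (4.4·0.0098 + 0.83·3.6) / 5.23 = 0.5796 mg/L.
22.7 µg/L = 0.0227 mg/L.
After input B: C = (5.23·0.5796 + 0.0511·0.0227) / 5.281 = 0.5742 mg/L.

0.574 mg/L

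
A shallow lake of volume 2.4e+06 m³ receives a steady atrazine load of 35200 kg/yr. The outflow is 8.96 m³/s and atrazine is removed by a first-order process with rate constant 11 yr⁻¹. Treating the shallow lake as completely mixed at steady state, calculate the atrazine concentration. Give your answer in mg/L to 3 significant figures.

0.114 mg/L

Outflow Q = 8.96 m³/s × 3.156e+07 s/yr = 2.828e+08 m³/yr.
Steady-state CSTR mass balance: W = Q·C + k·V·C, so C = W/(Q + kV).
Q + kV = 2.828e+08 + 11·2.4e+06 = 3.092e+08 m³/yr.
C = 35200/3.092e+08 = 0.0001139 kg/m³ = 0.1139 mg/L.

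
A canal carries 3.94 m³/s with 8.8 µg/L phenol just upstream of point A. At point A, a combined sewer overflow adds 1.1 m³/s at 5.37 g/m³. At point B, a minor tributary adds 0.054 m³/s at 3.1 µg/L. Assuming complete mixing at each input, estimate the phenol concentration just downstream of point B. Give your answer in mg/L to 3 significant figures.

1.17 mg/L

8.8 µg/L = 0.0088 mg/L.
After input A: C = (3.94·0.0088 + 1.1·5.37) / 5.04 = 1.179 mg/L.
3.1 µg/L = 0.0031 mg/L.
After input B: C = (5.04·1.179 + 0.054·0.0031) / 5.094 = 1.166 mg/L.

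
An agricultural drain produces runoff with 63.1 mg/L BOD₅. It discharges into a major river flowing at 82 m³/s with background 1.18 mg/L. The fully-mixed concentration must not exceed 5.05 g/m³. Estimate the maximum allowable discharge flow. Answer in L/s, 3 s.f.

5470 L/s

Mass balance at complete mixing: C_std·(Q_w + Q_r) = Q_w·C_e + Q_r·C_b.
Rearranging, Q_w = Q_r·(C_std − C_b)/(C_e − C_std) = 82·(5.05 − 1.18) / (63.1 − 5.05) = 5.467 m³/s.
= 5467 L/s.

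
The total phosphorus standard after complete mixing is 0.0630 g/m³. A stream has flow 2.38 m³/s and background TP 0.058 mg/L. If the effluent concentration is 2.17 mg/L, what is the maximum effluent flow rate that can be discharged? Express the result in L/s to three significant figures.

Mass balance at complete mixing: C_std·(Q_w + Q_r) = Q_w·C_e + Q_r·C_b.
Rearranging, Q_w = Q_r·(C_std − C_b)/(C_e − C_std) = 2.38·(0.063 − 0.058) / (2.17 − 0.063) = 0.005648 m³/s.
= 5.648 L/s.

5.65 L/s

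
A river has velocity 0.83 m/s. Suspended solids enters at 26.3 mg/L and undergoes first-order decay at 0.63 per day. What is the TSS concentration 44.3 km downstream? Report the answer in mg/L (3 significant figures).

Travel time t = 44.3 km / 0.83 m/s = 4.43e+04/0.83 = 5.337e+04 s = 0.6177 d.
First-order decay: C = 26.3·exp(−0.63·0.6177) = 26.3·0.6776 = 17.82 mg/L.

17.8 mg/L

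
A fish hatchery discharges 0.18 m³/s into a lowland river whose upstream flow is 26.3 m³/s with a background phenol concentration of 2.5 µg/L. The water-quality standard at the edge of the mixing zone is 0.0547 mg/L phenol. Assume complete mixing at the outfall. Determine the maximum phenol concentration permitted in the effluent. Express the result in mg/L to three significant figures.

7.68 mg/L

2.5 µg/L = 0.0025 mg/L.
Mass balance: 0.0547·26.48 = 0.18·Cₑ + 26.3·0.0025.
Cₑ = (1.448 − 0.06575) / 0.18 = 7.682 mg/L.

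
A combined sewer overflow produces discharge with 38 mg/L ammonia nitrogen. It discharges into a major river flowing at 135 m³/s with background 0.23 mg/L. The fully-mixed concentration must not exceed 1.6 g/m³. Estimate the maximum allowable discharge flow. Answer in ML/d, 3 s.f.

Mass balance at complete mixing: C_std·(Q_w + Q_r) = Q_w·C_e + Q_r·C_b.
Rearranging, Q_w = Q_r·(C_std − C_b)/(C_e − C_std) = 135·(1.6 − 0.23) / (38 − 1.6) = 5.081 m³/s.
= 439 ML/d.

439 ML/d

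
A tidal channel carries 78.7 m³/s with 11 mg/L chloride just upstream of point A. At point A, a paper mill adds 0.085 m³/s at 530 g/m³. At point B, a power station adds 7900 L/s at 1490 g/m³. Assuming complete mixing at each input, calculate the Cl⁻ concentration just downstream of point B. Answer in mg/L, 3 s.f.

After input A: C = (78.7·11 + 0.085·530) / 78.78 = 11.56 mg/L.
7900 L/s = 7.9 m³/s.
After input B: C = (78.78·11.56 + 7.9·1490) / 86.69 = 146.3 mg/L.

146 mg/L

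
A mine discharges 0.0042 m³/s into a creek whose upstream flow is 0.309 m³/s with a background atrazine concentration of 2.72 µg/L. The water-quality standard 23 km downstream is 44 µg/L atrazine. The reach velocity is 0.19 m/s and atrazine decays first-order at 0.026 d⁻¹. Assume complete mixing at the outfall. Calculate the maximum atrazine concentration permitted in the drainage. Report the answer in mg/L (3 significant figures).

3.20 mg/L

2.72 µg/L = 0.00272 mg/L.
44 µg/L = 0.044 mg/L.
Travel time to the compliance point: t = 2.3e+04/0.19 = 1.211e+05 s = 1.401 d; decay factor exp(−0.026·1.401) = 0.9642.
So the concentration just after mixing may be at most 0.044/0.9642 = 0.04563 mg/L.
Mass balance: 0.04563·0.3132 = 0.0042·Cₑ + 0.309·0.00272.
Cₑ = (0.01429 − 0.0008405) / 0.0042 = 3.203 mg/L.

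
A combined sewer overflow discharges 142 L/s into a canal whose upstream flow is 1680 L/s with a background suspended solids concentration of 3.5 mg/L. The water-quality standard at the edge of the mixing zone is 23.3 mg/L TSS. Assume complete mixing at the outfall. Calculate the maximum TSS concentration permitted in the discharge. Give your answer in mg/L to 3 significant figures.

258 mg/L

142 L/s = 0.142 m³/s.
1680 L/s = 1.68 m³/s.
Mass balance: 23.3·1.822 = 0.142·Cₑ + 1.68·3.5.
Cₑ = (42.45 − 5.88) / 0.142 = 257.6 mg/L.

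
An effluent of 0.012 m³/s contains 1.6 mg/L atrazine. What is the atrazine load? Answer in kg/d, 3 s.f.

Mass flux = Q·C = 0.012 m³/s × 1.6 g/m³ = 0.0192 g/s.
= 0.0192 g/s × 86.4 = 1.659 kg/d.

1.66 kg/d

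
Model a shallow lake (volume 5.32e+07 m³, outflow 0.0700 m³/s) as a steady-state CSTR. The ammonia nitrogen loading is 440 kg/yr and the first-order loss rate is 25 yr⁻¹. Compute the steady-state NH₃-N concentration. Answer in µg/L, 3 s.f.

Outflow Q = 0.0700 m³/s × 3.156e+07 s/yr = 2.209e+06 m³/yr.
Steady-state CSTR mass balance: W = Q·C + k·V·C, so C = W/(Q + kV).
Q + kV = 2.209e+06 + 25·5.32e+07 = 1.332e+09 m³/yr.
C = 440/1.332e+09 = 3.303e-07 kg/m³ = 0.0003303 mg/L = 0.3303 µg/L.

0.330 µg/L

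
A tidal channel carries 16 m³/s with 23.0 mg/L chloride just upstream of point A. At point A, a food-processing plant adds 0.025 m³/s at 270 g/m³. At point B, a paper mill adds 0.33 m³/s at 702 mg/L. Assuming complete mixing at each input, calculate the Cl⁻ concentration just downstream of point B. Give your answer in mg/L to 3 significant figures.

After input A: C = (16·23 + 0.025·270) / 16.02 = 23.39 mg/L.
After input B: C = (16.02·23.39 + 0.33·702) / 16.35 = 37.08 mg/L.

37.1 mg/L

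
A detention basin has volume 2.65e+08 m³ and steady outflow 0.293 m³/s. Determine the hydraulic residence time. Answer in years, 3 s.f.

Q = 0.293 m³/s × 3.156e+07 s/yr = 9.246e+06 m³/yr.
Hydraulic residence time τ = V/Q = 2.65e+08/9.246e+06 = 28.66 yr.

28.7 yr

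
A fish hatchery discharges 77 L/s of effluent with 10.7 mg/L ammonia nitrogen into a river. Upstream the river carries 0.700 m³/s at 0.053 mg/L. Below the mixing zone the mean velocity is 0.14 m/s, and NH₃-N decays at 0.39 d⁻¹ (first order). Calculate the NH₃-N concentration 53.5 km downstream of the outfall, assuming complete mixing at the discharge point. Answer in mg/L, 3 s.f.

0.197 mg/L

77 L/s = 0.077 m³/s.
After complete mixing, C₀ = (0.077·10.7 + 0.7·0.053) / 0.777 = 1.108 mg/L.
Travel time t = 5.35e+04 m / 0.14 m/s = 3.821e+05 s = 4.423 d.
C = 1.108·exp(−0.39·4.423) = 1.108·0.1782 = 0.1974 mg/L.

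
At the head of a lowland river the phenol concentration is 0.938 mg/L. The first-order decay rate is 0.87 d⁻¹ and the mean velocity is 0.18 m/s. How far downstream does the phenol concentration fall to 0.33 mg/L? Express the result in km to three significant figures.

From C = C₀·e^(−kt), t = ln(C₀/C)/k = ln(0.938/0.33)/0.87 = 1.045/0.87 = 1.201 d.
Distance = v·t = 0.18 m/s × 1.037e+05 s = 1.867e+04 m = 18.67 km.

18.7 km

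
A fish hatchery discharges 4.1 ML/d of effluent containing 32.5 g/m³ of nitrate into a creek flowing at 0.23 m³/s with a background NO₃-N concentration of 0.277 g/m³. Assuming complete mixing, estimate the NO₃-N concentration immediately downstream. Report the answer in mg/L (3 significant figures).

5.79 mg/L

4.1 ML/d = 0.04745 m³/s.
By mass balance at complete mixing, C = (0.04745·32.5 + 0.23·0.277) / (0.04745 + 0.23) = 1.606/0.2775 = 5.788 mg/L.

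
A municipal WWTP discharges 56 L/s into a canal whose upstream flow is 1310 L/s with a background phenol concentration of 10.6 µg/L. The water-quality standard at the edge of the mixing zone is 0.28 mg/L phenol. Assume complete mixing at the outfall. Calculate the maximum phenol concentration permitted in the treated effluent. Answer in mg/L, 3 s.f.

56 L/s = 0.056 m³/s.
1310 L/s = 1.31 m³/s.
10.6 µg/L = 0.0106 mg/L.
Mass balance: 0.28·1.366 = 0.056·Cₑ + 1.31·0.0106.
Cₑ = (0.3825 − 0.01389) / 0.056 = 6.582 mg/L.

6.58 mg/L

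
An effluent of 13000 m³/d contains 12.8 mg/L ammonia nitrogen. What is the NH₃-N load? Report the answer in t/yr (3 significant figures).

60.8 t/yr

13000 m³/d = 0.1505 m³/s.
Mass flux = Q·C = 0.1505 m³/s × 12.8 g/m³ = 1.926 g/s.
= 1.926 g/s × 31.56 = 60.78 t/yr.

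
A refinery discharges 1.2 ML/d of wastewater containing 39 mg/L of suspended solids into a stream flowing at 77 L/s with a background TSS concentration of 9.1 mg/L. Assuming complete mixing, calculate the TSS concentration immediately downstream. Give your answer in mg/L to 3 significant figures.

1.2 ML/d = 0.01389 m³/s.
77 L/s = 0.077 m³/s.
By mass balance at complete mixing, C = (0.01389·39 + 0.077·9.1) / (0.01389 + 0.077) = 1.242/0.09089 = 13.67 mg/L.

13.7 mg/L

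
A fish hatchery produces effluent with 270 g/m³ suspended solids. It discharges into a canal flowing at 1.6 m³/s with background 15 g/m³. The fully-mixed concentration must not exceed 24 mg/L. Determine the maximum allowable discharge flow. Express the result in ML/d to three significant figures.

5.06 ML/d

Mass balance at complete mixing: C_std·(Q_w + Q_r) = Q_w·C_e + Q_r·C_b.
Rearranging, Q_w = Q_r·(C_std − C_b)/(C_e − C_std) = 1.6·(24 − 15) / (270 − 24) = 0.05854 m³/s.
= 5.058 ML/d.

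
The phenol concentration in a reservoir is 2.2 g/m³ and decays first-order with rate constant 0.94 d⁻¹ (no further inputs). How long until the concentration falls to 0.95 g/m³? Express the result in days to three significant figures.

t = ln(C₀/C)/k = ln(2.2/0.95)/0.94 = 0.8398/0.94 = 0.8934 d.

0.893 d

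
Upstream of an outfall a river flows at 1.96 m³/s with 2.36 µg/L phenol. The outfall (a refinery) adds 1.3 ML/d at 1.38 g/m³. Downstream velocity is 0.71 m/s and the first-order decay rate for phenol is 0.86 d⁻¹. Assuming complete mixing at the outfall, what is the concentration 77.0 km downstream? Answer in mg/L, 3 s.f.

0.00437 mg/L

1.3 ML/d = 0.01505 m³/s.
2.36 µg/L = 0.00236 mg/L.
After complete mixing, C₀ = (0.01505·1.38 + 1.96·0.00236) / 1.975 = 0.01286 mg/L.
Travel time t = 7.7e+04 m / 0.71 m/s = 1.085e+05 s = 1.255 d.
C = 0.01286·exp(−0.86·1.255) = 0.01286·0.3398 = 0.004368 mg/L.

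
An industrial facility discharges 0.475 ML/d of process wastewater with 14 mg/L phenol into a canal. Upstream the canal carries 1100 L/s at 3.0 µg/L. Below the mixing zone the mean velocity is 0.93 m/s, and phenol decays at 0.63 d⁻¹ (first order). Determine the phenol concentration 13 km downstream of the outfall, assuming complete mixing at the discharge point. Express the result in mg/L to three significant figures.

0.0656 mg/L

0.475 ML/d = 0.005498 m³/s.
1100 L/s = 1.1 m³/s.
3.0 µg/L = 0.003 mg/L.
After complete mixing, C₀ = (0.005498·14 + 1.1·0.003) / 1.105 = 0.07261 mg/L.
Travel time t = 1.3e+04 m / 0.93 m/s = 1.398e+04 s = 0.1618 d.
C = 0.07261·exp(−0.63·0.1618) = 0.07261·0.9031 = 0.06557 mg/L.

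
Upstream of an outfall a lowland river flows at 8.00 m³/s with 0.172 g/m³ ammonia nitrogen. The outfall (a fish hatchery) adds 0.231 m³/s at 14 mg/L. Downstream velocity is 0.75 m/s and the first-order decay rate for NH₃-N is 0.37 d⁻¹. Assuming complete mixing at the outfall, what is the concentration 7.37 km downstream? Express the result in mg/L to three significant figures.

0.537 mg/L

After complete mixing, C₀ = (0.231·14 + 8·0.172) / 8.231 = 0.5601 mg/L.
Travel time t = 7370 m / 0.75 m/s = 9827 s = 0.1137 d.
C = 0.5601·exp(−0.37·0.1137) = 0.5601·0.9588 = 0.537 mg/L.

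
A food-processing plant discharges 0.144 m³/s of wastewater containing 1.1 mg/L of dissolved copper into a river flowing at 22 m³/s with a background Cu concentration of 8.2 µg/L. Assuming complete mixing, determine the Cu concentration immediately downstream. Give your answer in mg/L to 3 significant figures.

0.0153 mg/L

8.2 µg/L = 0.0082 mg/L.
Conservation of mass across the mixing zone: C = (0.144·1.1 + 22·0.0082) / (0.144 + 22) = 0.3388/22.14 = 0.0153 mg/L.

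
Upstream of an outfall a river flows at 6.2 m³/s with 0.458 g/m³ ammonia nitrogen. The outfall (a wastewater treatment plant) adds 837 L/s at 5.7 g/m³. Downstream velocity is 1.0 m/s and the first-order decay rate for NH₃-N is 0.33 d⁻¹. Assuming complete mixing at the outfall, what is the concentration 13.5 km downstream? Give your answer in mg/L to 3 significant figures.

1.03 mg/L

837 L/s = 0.837 m³/s.
After complete mixing, C₀ = (0.837·5.7 + 6.2·0.458) / 7.037 = 1.081 mg/L.
Travel time t = 1.35e+04 m / 1.0 m/s = 1.35e+04 s = 0.1562 d.
C = 1.081·exp(−0.33·0.1562) = 1.081·0.9497 = 1.027 mg/L.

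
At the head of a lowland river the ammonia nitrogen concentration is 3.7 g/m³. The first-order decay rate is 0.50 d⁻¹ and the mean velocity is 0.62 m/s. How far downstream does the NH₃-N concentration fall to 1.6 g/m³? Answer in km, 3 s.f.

From C = C₀·e^(−kt), t = ln(C₀/C)/k = ln(3.7/1.6)/0.50 = 0.8383/0.50 = 1.677 d.
Distance = v·t = 0.62 m/s × 1.449e+05 s = 8.982e+04 m = 89.82 km.

89.8 km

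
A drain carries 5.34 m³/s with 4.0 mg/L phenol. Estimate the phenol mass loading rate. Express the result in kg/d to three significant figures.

1850 kg/d

Mass flux = Q·C = 5.34 m³/s × 4 g/m³ = 21.36 g/s.
= 21.36 g/s × 86.4 = 1846 kg/d.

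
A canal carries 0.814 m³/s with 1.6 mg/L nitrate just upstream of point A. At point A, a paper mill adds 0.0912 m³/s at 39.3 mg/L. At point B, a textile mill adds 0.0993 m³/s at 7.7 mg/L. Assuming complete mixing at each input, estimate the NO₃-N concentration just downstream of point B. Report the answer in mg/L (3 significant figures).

After input A: C = (0.814·1.6 + 0.0912·39.3) / 0.9052 = 5.398 mg/L.
After input B: C = (0.9052·5.398 + 0.0993·7.7) / 1.004 = 5.626 mg/L.

5.63 mg/L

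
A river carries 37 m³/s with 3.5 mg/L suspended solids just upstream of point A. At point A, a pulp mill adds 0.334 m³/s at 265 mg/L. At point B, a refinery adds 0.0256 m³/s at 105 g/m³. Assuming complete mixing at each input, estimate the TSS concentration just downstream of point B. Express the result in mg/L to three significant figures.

5.91 mg/L

After input A: C = (37·3.5 + 0.334·265) / 37.33 = 5.839 mg/L.
After input B: C = (37.33·5.839 + 0.0256·105) / 37.36 = 5.907 mg/L.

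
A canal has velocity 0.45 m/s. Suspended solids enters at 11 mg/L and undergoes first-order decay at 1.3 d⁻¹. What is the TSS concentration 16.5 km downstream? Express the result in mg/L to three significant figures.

6.34 mg/L

Travel time t = 16.5 km / 0.45 m/s = 1.65e+04/0.45 = 3.667e+04 s = 0.4244 d.
First-order decay: C = 11·exp(−1.3·0.4244) = 11·0.576 = 6.336 mg/L.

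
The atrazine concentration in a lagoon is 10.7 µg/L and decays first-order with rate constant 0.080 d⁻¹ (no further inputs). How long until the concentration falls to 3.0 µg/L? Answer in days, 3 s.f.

15.9 d

t = ln(C₀/C)/k = ln(10.7/3.0)/0.080 = 1.272/0.080 = 15.9 d.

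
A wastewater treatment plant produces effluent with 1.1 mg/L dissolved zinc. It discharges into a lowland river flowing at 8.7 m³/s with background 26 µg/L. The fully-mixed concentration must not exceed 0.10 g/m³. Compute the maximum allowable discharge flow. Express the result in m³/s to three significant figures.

0.644 m³/s

26 µg/L = 0.026 mg/L.
Mass balance at complete mixing: C_std·(Q_w + Q_r) = Q_w·C_e + Q_r·C_b.
Rearranging, Q_w = Q_r·(C_std − C_b)/(C_e − C_std) = 8.7·(0.1 − 0.026) / (1.1 − 0.1) = 0.6438 m³/s.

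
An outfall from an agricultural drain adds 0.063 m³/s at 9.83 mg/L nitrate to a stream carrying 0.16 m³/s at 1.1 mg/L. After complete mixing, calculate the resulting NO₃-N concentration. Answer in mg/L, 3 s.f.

Conservation of mass across the mixing zone: C = (0.063·9.83 + 0.16·1.1) / (0.063 + 0.16) = 0.7953/0.223 = 3.566 mg/L.

3.57 mg/L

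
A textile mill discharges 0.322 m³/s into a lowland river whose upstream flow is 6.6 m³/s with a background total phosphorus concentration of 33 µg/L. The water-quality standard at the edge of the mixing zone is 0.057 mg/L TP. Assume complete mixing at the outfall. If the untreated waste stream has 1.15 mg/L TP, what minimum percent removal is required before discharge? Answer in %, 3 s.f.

33 µg/L = 0.033 mg/L.
Mass balance: 0.057·6.922 = 0.322·Cₑ + 6.6·0.033.
Cₑ = (0.3946 − 0.2178) / 0.322 = 0.5489 mg/L.
Required removal = 1 − 0.5489/1.15 = 52.27 %.

52.3 %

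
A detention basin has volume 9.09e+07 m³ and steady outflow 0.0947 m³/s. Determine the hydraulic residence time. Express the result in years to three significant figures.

Q = 0.0947 m³/s × 3.156e+07 s/yr = 2.989e+06 m³/yr.
Hydraulic residence time τ = V/Q = 9.09e+07/2.989e+06 = 30.42 yr.

30.4 yr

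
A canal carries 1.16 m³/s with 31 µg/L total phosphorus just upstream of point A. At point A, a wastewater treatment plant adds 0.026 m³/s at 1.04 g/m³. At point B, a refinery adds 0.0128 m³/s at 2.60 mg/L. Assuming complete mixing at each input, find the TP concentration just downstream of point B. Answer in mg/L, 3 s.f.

31 µg/L = 0.031 mg/L.
After input A: C = (1.16·0.031 + 0.026·1.04) / 1.186 = 0.05312 mg/L.
After input B: C = (1.186·0.05312 + 0.0128·2.6) / 1.199 = 0.08031 mg/L.

0.0803 mg/L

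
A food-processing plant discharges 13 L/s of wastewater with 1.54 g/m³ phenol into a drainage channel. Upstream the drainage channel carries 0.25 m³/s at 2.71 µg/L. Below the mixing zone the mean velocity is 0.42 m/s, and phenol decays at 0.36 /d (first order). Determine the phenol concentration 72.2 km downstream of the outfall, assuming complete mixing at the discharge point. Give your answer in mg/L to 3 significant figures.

13 L/s = 0.013 m³/s.
2.71 µg/L = 0.00271 mg/L.
After complete mixing, C₀ = (0.013·1.54 + 0.25·0.00271) / 0.263 = 0.0787 mg/L.
Travel time t = 7.22e+04 m / 0.42 m/s = 1.719e+05 s = 1.99 d.
C = 0.0787·exp(−0.36·1.99) = 0.0787·0.4886 = 0.03845 mg/L.

0.0384 mg/L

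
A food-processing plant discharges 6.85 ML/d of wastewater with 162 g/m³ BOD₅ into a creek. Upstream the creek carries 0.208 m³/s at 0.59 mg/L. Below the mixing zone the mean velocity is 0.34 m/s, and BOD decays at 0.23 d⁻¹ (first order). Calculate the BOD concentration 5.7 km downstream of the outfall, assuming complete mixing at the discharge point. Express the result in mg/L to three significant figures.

6.85 ML/d = 0.07928 m³/s.
After complete mixing, C₀ = (0.07928·162 + 0.208·0.59) / 0.2873 = 45.13 mg/L.
Travel time t = 5700 m / 0.34 m/s = 1.676e+04 s = 0.194 d.
C = 45.13·exp(−0.23·0.194) = 45.13·0.9564 = 43.16 mg/L.

43.2 mg/L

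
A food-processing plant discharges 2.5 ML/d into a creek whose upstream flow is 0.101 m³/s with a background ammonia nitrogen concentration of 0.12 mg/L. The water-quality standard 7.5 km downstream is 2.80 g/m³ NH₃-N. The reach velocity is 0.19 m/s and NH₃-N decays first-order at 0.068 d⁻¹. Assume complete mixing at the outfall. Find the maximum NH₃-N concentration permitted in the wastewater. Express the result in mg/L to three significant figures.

12.6 mg/L

2.5 ML/d = 0.02894 m³/s.
Travel time to the compliance point: t = 7500/0.19 = 3.947e+04 s = 0.4569 d; decay factor exp(−0.068·0.4569) = 0.9694.
So the concentration just after mixing may be at most 2.8/0.9694 = 2.888 mg/L.
Mass balance: 2.888·0.1299 = 0.02894·Cₑ + 0.101·0.12.
Cₑ = (0.3753 − 0.01212) / 0.02894 = 12.55 mg/L.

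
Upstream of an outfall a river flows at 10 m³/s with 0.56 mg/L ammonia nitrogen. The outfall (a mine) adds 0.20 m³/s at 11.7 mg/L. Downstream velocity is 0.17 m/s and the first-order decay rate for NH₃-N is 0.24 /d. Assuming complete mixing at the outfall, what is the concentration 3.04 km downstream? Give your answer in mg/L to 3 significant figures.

After complete mixing, C₀ = (0.2·11.7 + 10·0.56) / 10.2 = 0.7784 mg/L.
Travel time t = 3040 m / 0.17 m/s = 1.788e+04 s = 0.207 d.
C = 0.7784·exp(−0.24·0.207) = 0.7784·0.9515 = 0.7407 mg/L.

0.741 mg/L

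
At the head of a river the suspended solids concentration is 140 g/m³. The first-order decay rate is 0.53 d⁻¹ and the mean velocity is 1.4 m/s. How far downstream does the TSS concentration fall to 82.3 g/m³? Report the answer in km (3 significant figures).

121 km

From C = C₀·e^(−kt), t = ln(C₀/C)/k = ln(140/82.3)/0.53 = 0.5313/0.53 = 1.002 d.
Distance = v·t = 1.4 m/s × 8.661e+04 s = 1.213e+05 m = 121.3 km.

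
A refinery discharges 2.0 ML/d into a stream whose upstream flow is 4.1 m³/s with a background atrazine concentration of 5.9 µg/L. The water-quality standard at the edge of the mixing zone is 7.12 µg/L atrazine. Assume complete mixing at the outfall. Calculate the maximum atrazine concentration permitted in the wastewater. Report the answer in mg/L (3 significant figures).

0.223 mg/L

2.0 ML/d = 0.02315 m³/s.
5.9 µg/L = 0.0059 mg/L.
7.12 µg/L = 0.00712 mg/L.
Mass balance: 0.00712·4.123 = 0.02315·Cₑ + 4.1·0.0059.
Cₑ = (0.02936 − 0.02419) / 0.02315 = 0.2232 mg/L.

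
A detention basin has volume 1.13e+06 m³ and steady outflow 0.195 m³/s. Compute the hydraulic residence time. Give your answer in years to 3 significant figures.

0.184 yr

Q = 0.195 m³/s × 3.156e+07 s/yr = 6.154e+06 m³/yr.
Hydraulic residence time τ = V/Q = 1.13e+06/6.154e+06 = 0.1836 yr.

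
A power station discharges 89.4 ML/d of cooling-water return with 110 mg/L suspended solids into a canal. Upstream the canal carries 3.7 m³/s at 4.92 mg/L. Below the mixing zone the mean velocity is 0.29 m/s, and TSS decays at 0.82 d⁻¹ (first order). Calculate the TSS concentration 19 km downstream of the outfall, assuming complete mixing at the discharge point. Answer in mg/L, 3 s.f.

15.0 mg/L

89.4 ML/d = 1.035 m³/s.
After complete mixing, C₀ = (1.035·110 + 3.7·4.92) / 4.735 = 27.88 mg/L.
Travel time t = 1.9e+04 m / 0.29 m/s = 6.552e+04 s = 0.7583 d.
C = 27.88·exp(−0.82·0.7583) = 27.88·0.537 = 14.97 mg/L.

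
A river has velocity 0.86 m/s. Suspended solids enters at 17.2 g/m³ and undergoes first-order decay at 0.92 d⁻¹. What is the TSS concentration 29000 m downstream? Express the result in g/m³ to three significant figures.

12.0 g/m³

Travel time t = 29000 m / 0.86 m/s = 2.9e+04/0.86 = 3.372e+04 s = 0.3903 d.
First-order decay: C = 17.2·exp(−0.92·0.3903) = 17.2·0.6983 = 12.01 g/m³.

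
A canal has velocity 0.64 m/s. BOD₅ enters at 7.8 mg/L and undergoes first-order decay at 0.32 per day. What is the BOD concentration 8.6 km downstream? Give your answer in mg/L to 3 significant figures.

7.42 mg/L

Travel time t = 8.6 km / 0.64 m/s = 8600/0.64 = 1.344e+04 s = 0.1555 d.
First-order decay: C = 7.8·exp(−0.32·0.1555) = 7.8·0.9514 = 7.421 mg/L.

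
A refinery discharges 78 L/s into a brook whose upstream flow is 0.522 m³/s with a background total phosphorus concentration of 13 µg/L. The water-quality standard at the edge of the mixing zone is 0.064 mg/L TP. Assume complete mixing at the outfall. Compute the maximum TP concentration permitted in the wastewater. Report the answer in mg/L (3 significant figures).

0.405 mg/L

78 L/s = 0.078 m³/s.
13 µg/L = 0.013 mg/L.
Mass balance: 0.064·0.6 = 0.078·Cₑ + 0.522·0.013.
Cₑ = (0.0384 − 0.006786) / 0.078 = 0.4053 mg/L.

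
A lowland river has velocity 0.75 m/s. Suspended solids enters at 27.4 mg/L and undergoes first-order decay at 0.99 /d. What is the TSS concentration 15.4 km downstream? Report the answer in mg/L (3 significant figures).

21.7 mg/L

Travel time t = 15.4 km / 0.75 m/s = 1.54e+04/0.75 = 2.053e+04 s = 0.2377 d.
First-order decay: C = 27.4·exp(−0.99·0.2377) = 27.4·0.7904 = 21.66 mg/L.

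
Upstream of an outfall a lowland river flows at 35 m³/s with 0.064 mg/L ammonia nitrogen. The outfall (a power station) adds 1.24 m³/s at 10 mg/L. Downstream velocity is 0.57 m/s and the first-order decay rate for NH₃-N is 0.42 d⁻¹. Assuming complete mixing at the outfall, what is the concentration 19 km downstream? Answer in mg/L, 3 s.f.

0.344 mg/L

After complete mixing, C₀ = (1.24·10 + 35·0.064) / 36.24 = 0.404 mg/L.
Travel time t = 1.9e+04 m / 0.57 m/s = 3.333e+04 s = 0.3858 d.
C = 0.404·exp(−0.42·0.3858) = 0.404·0.8504 = 0.3435 mg/L.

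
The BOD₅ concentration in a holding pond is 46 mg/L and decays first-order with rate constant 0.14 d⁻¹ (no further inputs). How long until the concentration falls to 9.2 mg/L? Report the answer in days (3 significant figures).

11.5 d

t = ln(C₀/C)/k = ln(46/9.2)/0.14 = 1.609/0.14 = 11.5 d.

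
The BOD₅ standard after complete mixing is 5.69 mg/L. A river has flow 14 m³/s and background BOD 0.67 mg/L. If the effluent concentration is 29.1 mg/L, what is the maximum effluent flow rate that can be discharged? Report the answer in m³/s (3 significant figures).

Mass balance at complete mixing: C_std·(Q_w + Q_r) = Q_w·C_e + Q_r·C_b.
Rearranging, Q_w = Q_r·(C_std − C_b)/(C_e − C_std) = 14·(5.69 − 0.67) / (29.1 − 5.69) = 3.002 m³/s.

3.00 m³/s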